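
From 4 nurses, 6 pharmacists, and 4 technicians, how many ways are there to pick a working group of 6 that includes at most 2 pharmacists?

Split by how many pharmacists are chosen (0 through 2).
Sum: C(6,0)·C(8,6) + C(6,1)·C(8,5) + C(6,2)·C(8,4) = 28 + 336 + 1050 = 1414.

1414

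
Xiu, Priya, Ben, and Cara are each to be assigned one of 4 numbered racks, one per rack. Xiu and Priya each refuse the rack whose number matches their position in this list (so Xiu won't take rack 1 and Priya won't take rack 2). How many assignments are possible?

Let Aᵢ (for i ∈ {1, 2}) be the placements that put person i in their forbidden rack. Any j of these fix j positions, leaving (4−j)! ways to fill the rest, and there are C(2,j) ways to pick which j.
By inclusion–exclusion, the number of valid placements is Σ_{j=0}^{2} (−1)^j C(2,j)·(4−j)!.
Computing: 24 − 12 + 2 = 14.

14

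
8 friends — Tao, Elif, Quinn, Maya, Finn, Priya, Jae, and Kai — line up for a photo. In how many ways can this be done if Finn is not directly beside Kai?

30240

There are 8! = 40320 arrangements in all. If Finn and Kai are adjacent, merging them into one block gives 2·(7)! = 10080 arrangements.
So 40320 − 10080 = 30240 arrangements keep them apart.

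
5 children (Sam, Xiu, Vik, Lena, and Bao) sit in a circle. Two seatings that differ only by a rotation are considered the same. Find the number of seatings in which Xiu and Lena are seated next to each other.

Glue Xiu and Lena into a block (2 internal orders). Seating 4 units around a circle gives (3)! arrangements.
So 2 × (3)! = 2 × 6 = 12.

12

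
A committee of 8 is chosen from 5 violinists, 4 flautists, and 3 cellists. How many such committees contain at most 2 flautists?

Split by how many flautists are chosen (0 through 2).
Sum: C(4,0)·C(8,8) + C(4,1)·C(8,7) + C(4,2)·C(8,6) = 1 + 32 + 168 = 201.

201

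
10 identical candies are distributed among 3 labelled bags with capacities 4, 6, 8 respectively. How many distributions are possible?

32

By stars and bars, unrestricted non-negative solutions to x_1+…+x_3 = 10 number C(10+2,2) = 66.
Subtract solutions that violate a single cap (substitute x_i' = x_i − (cap_i+1)): x_1 ≥ 5 gives C(7,2) = 21; x_2 ≥ 7 gives C(5,2) = 10; x_3 ≥ 9 gives C(3,2) = 3. Together 34.
No two caps can be exceeded simultaneously, so the pair terms are all 0.
By inclusion–exclusion the count is 66 − 34 + 0 = 32.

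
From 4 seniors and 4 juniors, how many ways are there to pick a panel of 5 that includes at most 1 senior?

4

Split by how many seniors are chosen (0 through 1).
Sum: C(4,0)·C(4,5) + C(4,1)·C(4,4) = 0 + 4 = 4.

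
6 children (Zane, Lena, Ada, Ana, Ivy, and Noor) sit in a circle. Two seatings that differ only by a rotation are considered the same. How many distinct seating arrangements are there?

Around a circle, 6 distinct people have 6!/6 = (5)! = 120 rotationally distinct seatings.

120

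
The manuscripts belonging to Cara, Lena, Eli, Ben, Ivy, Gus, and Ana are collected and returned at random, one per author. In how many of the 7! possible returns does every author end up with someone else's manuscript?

Count assignments avoiding every fixed point. For any j of the 7 authors fixed to their own manuscript, the other 7−j can be arranged in (7−j)! ways.
By inclusion–exclusion this is Σ_{j=0}^{7} (−1)^j C(7,j)·(7−j)!.
Computing: 5040 − 5040 + 2520 − 840 + 210 − 42 + 7 − 1 = 1854.

1854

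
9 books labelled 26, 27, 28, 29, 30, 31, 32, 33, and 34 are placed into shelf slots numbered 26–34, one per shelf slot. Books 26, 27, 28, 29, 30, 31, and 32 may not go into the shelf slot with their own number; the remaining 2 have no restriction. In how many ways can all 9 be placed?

165016

Let Aᵢ (for 26 ≤ i ≤ 32) be the placements that put book i in its forbidden shelf slot. Any j of these fix j positions, leaving (9−j)! ways to fill the rest, and there are C(7,j) ways to pick which j.
By inclusion–exclusion, the number of valid placements is Σ_{j=0}^{7} (−1)^j C(7,j)·(9−j)!.
Computing: 362880 − 282240 + 105840 − 25200 + 4200 − 504 + 42 − 2 = 165016.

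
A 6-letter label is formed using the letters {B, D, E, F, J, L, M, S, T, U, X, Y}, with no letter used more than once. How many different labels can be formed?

This is a permutation of 6 out of 12: P(12,6) = 12!/6!.
That product is 12 × 11 × 10 × 9 × 8 × 7 = 665280.

665280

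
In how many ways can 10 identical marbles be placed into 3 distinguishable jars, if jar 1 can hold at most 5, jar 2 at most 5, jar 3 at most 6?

Without the upper bounds there are C(12,2) = 66 ways to split 10 among 3 jars.
Subtract solutions that violate a single cap (substitute x_i' = x_i − (cap_i+1)): x_1 ≥ 6 gives C(6,2) = 15; x_2 ≥ 6 gives C(6,2) = 15; x_3 ≥ 7 gives C(5,2) = 10. Together 40.
No two caps can be exceeded simultaneously, so the pair terms are all 0.
By inclusion–exclusion the count is 66 − 40 + 0 = 26.

26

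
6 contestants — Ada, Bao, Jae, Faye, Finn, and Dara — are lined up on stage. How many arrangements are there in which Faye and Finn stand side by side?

240

Glue Faye and Finn into one block (2 internal orders), leaving 5 units to arrange in a row.
That gives 2 × 5! = 2 × 120 = 240.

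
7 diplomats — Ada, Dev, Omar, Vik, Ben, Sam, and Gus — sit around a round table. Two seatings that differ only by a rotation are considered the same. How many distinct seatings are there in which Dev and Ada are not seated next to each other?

480

All circular seatings of 7 people number (6)! = 720.
Seatings with Dev beside Ada: treat them as a block with 2 internal orders, giving 2 × (5)! = 240.
Subtracting, 720 − 240 = 480.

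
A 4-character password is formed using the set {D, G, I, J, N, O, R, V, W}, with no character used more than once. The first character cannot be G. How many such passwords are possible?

The first character has 9−1 = 8 choices (anything except G).
The remaining 3 characters are filled from the other 8 symbols without repetition: 8 × 7 × 6 = 336.
Total: 8 × 336 = 2688.

2688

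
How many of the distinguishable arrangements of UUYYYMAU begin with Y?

420

With the first slot taken by Y, it remains to arrange the other 7 letters (UUYYMAU).
Those 7 letters have U appearing 3 times and Y appearing twice, giving (7)!/(3!·2!) = 420.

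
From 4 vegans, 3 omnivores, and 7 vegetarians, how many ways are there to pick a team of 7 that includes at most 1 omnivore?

1716

Split by how many omnivores are chosen (0 through 1).
Sum: C(3,0)·C(11,7) + C(3,1)·C(11,6) = 330 + 1386 = 1716.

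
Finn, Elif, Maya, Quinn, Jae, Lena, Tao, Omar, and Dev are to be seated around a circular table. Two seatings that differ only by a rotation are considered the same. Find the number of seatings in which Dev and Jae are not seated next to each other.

Without the restriction there are (8)! = 40320 seatings.
Those with Dev next to Jae: fuse the pair into one unit and seat 8 units around a circle — 2·(7)! = 10080.
Subtracting, 40320 − 10080 = 30240.

30240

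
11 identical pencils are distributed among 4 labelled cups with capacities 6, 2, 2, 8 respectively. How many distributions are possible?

53

Without the upper bounds there are C(14,3) = 364 ways to split 11 among 4 cups.
Subtract solutions that violate a single cap (substitute x_i' = x_i − (cap_i+1)): x_1 ≥ 7 gives C(7,3) = 35; x_2 ≥ 3 gives C(11,3) = 165; x_3 ≥ 3 gives C(11,3) = 165; x_4 ≥ 9 gives C(5,3) = 10. Together 375.
Add back pairs where two caps are both exceeded: 4 + 4 + 0 + 56 + 0 + 0 = 64.
By inclusion–exclusion the count is 364 − 375 + 64 = 53.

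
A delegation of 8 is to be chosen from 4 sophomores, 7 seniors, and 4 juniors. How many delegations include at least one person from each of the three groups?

6104

Total 8-person selections from all 15: C(15,8) = 6435.
Subtract selections that omit an entire group: no sophomores → C(11,8) = 165; no seniors → C(8,8) = 1; no juniors → C(11,8) = 165.
Add back selections omitting two groups (i.e. drawn from a single group): C(4,8) + C(7,8) + C(4,8) = 0.
By inclusion–exclusion: 6435 − 331 + 0 = 6104.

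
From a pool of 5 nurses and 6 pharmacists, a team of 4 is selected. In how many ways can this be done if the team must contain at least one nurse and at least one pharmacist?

With no constraint there are C(11,4) = 330 possible selections.
Subtract selections that omit an entire group: no nurses → C(6,4) = 15; no pharmacists → C(5,4) = 5.
Both groups omitted at once is impossible, so 330 − 20 = 310.

310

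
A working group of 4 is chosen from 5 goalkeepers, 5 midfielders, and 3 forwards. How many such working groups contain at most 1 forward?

570

Split by how many forwards are chosen (0 through 1).
Sum: C(3,0)·C(10,4) + C(3,1)·C(10,3) = 210 + 360 = 570.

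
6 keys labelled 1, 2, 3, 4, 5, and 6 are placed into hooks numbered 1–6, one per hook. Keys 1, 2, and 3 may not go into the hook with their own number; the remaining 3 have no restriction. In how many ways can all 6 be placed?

426

Let Aᵢ (for i ∈ {1, 2, 3}) be the placements that put key i in its forbidden hook. Any j of these fix j positions, leaving (6−j)! ways to fill the rest, and there are C(3,j) ways to pick which j.
By inclusion–exclusion, the number of valid placements is Σ_{j=0}^{3} (−1)^j C(3,j)·(6−j)!.
Computing: 720 − 360 + 72 − 6 = 426.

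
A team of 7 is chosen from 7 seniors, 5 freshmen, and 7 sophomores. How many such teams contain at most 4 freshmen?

Split by how many freshmen are chosen (0 through 4).
Sum: C(5,0)·C(14,7) + C(5,1)·C(14,6) + C(5,2)·C(14,5) + C(5,3)·C(14,4) + C(5,4)·C(14,3) = 3432 + 15015 + 20020 + 10010 + 1820 = 50297.

50297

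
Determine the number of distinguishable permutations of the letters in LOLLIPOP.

LOLLIPOP has 8 letters with L appearing 3 times, O appearing twice, and P appearing twice.
Dividing 8! = 40320 by 3!·2!·2! = 24 for the repeated letters gives 1680.

1680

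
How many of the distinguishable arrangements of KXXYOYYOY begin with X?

840

Fix X in the first position and arrange the remaining 8 letters.
Those 8 letters have O appearing twice and Y appearing 4 times, giving (8)!/(4!·2!) = 840.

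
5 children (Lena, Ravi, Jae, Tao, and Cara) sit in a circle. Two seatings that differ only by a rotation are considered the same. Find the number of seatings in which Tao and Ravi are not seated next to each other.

12

All circular seatings of 5 people number (4)! = 24.
Those with Tao next to Ravi: fuse the pair into one unit and seat 4 units around a circle — 2·(3)! = 12.
Subtracting, 24 − 12 = 12.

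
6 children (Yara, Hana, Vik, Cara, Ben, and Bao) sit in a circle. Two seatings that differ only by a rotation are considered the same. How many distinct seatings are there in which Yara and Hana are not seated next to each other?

All circular seatings of 6 people number (5)! = 120.
Seatings with Yara beside Hana: treat them as a block with 2 internal orders, giving 2 × (4)! = 48.
Subtracting, 120 − 48 = 72.

72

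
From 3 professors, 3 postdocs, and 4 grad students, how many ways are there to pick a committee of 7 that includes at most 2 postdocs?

Split by how many postdocs are chosen (0 through 2).
Sum: C(3,0)·C(7,7) + C(3,1)·C(7,6) + C(3,2)·C(7,5) = 1 + 21 + 63 = 85.

85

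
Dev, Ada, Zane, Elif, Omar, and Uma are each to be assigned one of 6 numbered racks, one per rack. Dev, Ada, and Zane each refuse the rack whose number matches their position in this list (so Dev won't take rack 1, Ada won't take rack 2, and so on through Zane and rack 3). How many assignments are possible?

Let Aᵢ (for i ∈ {1, 2, 3}) be the placements that put person i in their forbidden rack. Any j of these fix j positions, leaving (6−j)! ways to fill the rest, and there are C(3,j) ways to pick which j.
By inclusion–exclusion, the number of valid placements is Σ_{j=0}^{3} (−1)^j C(3,j)·(6−j)!.
Computing: 720 − 360 + 72 − 6 = 426.

426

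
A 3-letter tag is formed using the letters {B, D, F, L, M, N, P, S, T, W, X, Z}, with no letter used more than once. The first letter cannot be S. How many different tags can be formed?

1210

The first letter has 12−1 = 11 choices (anything except S).
The remaining 2 letters are filled from the other 11 symbols without repetition: 11 × 10 = 110.
Total: 11 × 110 = 1210.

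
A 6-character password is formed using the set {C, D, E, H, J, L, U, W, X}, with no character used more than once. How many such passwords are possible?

Choose and order 6 of the 9 symbols: the first character has 9 options, the next 8, and so on down to 4.
That product is 9 × 8 × 7 × 6 × 5 × 4 = 60480.

60480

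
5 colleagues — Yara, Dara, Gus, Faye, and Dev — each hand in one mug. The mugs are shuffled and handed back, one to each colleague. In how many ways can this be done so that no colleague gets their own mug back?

This is the derangement count D_5: permutations of 5 items with no fixed point.
By inclusion–exclusion this is Σ_{j=0}^{5} (−1)^j C(5,j)·(5−j)!.
Computing: 120 − 120 + 60 − 20 + 5 − 1 = 44.

44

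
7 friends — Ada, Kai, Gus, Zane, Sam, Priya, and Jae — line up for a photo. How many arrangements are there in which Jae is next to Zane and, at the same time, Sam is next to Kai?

Treat {Jae,Zane} as one block (2 orders) and {Sam,Kai} as another (2 orders).
That leaves 5 units to arrange: 2 × 2 × 5! = 4 × 120 = 480.

480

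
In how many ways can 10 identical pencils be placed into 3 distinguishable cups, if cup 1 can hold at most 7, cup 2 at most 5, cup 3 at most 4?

24

By stars and bars, unrestricted non-negative solutions to x_1+…+x_3 = 10 number C(10+2,2) = 66.
Subtract solutions that violate a single cap (substitute x_i' = x_i − (cap_i+1)): x_1 ≥ 8 gives C(4,2) = 6; x_2 ≥ 6 gives C(6,2) = 15; x_3 ≥ 5 gives C(7,2) = 21. Together 42.
No two caps can be exceeded simultaneously, so the pair terms are all 0.
By inclusion–exclusion the count is 66 − 42 + 0 = 24.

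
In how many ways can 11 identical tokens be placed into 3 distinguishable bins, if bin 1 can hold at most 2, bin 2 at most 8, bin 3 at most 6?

15

Without the upper bounds there are C(13,2) = 78 ways to split 11 among 3 bins.
Subtract solutions that violate a single cap (substitute x_i' = x_i − (cap_i+1)): x_1 ≥ 3 gives C(10,2) = 45; x_2 ≥ 9 gives C(4,2) = 6; x_3 ≥ 7 gives C(6,2) = 15. Together 66.
Add back pairs where two caps are both exceeded: 0 + 3 + 0 = 3.
By inclusion–exclusion the count is 78 − 66 + 3 = 15.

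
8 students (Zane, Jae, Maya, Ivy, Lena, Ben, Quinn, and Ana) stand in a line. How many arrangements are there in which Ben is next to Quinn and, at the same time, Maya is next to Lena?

2880

Treat {Ben,Quinn} as one block (2 orders) and {Maya,Lena} as another (2 orders).
That leaves 6 units to arrange: 2 × 2 × 6! = 4 × 720 = 2880.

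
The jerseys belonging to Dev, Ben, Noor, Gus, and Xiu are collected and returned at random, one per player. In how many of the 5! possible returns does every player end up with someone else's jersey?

44

Let Aᵢ be the assignments in which player i gets their old jersey. We want the size of the complement of A₁∪…∪A_5.
By inclusion–exclusion this is Σ_{j=0}^{5} (−1)^j C(5,j)·(5−j)!.
Computing: 120 − 120 + 60 − 20 + 5 − 1 = 44.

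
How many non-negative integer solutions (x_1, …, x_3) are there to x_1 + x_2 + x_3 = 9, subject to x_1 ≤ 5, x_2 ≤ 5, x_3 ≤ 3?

14

Without the upper bounds there are C(11,2) = 55 ways to split 9 among 3 variables.
Subtract solutions that violate a single cap (substitute x_i' = x_i − (cap_i+1)): x_1 ≥ 6 gives C(5,2) = 10; x_2 ≥ 6 gives C(5,2) = 10; x_3 ≥ 4 gives C(7,2) = 21. Together 41.
No two caps can be exceeded simultaneously, so the pair terms are all 0.
By inclusion–exclusion the count is 55 − 41 + 0 = 14.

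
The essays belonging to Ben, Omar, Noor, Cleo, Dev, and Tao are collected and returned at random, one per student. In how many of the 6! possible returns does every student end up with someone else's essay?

265

Let Aᵢ be the assignments in which student i gets their own essay. We want the size of the complement of A₁∪…∪A_6.
By inclusion–exclusion this is Σ_{j=0}^{6} (−1)^j C(6,j)·(6−j)!.
Computing: 720 − 720 + 360 − 120 + 30 − 6 + 1 = 265.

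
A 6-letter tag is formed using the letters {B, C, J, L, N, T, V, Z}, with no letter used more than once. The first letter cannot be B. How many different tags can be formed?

17640

The first letter has 8−1 = 7 choices (anything except B).
The remaining 5 letters are filled from the other 7 symbols without repetition: 7 × 6 × 5 × 4 × 3 = 2520.
Total: 7 × 2520 = 17640.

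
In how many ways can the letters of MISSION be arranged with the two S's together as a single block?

Treat the 2 copies of S as a single block. The multiset to arrange is then {SS, I, I, M, N, O}, 6 items in all.
That gives (6)!/(2!) = 360 arrangements.

360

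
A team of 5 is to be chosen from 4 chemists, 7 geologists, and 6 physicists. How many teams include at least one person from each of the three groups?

4214

With no constraint there are C(17,5) = 6188 possible selections.
Selections missing a whole group: no chemists → C(13,5) = 1287; no geologists → C(10,5) = 252; no physicists → C(11,5) = 462.
Add back selections omitting two groups (i.e. drawn from a single group): C(4,5) + C(7,5) + C(6,5) = 27.
By inclusion–exclusion: 6188 − 2001 + 27 = 4214.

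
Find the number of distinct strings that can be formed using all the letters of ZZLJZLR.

Letter multiplicities in ZZLJZLR: J×1, L×2, R×1, Z×3.
The number of distinct arrangements is 7!/(3!·2!) = 5040/12 = 420.

420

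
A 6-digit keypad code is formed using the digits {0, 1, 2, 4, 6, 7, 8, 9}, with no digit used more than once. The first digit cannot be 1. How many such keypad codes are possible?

The first digit has 8−1 = 7 choices (anything except 1).
The remaining 5 digits are filled from the other 7 symbols without repetition: 7 × 6 × 5 × 4 × 3 = 2520.
Total: 7 × 2520 = 17640.

17640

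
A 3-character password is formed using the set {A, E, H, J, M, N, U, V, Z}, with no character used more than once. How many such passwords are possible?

Choose and order 3 of the 9 symbols: the first character has 9 options, the next 8, then 7.
9 × 8 × 7 = 504.

504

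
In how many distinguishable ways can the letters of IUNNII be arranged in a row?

60

Letter multiplicities in IUNNII: I×3, N×2, U×1.
The number of distinct arrangements is 6!/(3!·2!) = 720/12 = 60.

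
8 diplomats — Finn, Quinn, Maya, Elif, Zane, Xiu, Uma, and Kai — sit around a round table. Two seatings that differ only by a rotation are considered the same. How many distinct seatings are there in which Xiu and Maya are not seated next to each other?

3600

Without the restriction there are (7)! = 5040 seatings.
Seatings with Xiu beside Maya: treat them as a block with 2 internal orders, giving 2 × (6)! = 1440.
Subtracting, 5040 − 1440 = 3600.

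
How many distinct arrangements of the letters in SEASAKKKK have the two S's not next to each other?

2940

Total arrangements of SEASAKKKK: 9!/(4!·2!·2!) = 3780.
If the two S's are adjacent, glue them into one block, leaving 8 items to arrange: (8)!/(4!·2!) = 840 ways.
Subtracting, 3780 − 840 = 2940 arrangements keep the S's apart.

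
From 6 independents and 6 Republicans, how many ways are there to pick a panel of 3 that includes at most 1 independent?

Split by how many independents are chosen (0 through 1).
Sum: C(6,0)·C(6,3) + C(6,1)·C(6,2) = 20 + 90 = 110.

110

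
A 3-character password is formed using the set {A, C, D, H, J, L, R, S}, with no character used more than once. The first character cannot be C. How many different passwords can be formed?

The first character has 8−1 = 7 choices (anything except C).
The remaining 2 characters are filled from the other 7 symbols without repetition: 7 × 6 = 42.
Total: 7 × 42 = 294.

294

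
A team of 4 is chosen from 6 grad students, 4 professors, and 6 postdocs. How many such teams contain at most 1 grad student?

930

Split by how many grad students are chosen (0 through 1).
Sum: C(6,0)·C(10,4) + C(6,1)·C(10,3) = 210 + 720 = 930.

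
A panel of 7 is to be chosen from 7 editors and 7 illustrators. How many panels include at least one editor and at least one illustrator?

3430

Total 7-person selections from all 14: C(14,7) = 3432.
Selections missing a whole group: no editors → C(7,7) = 1; no illustrators → C(7,7) = 1.
Both groups omitted at once is impossible, so 3432 − 2 = 3430.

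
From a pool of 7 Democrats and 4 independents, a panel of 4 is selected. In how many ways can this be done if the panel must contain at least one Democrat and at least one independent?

Total 4-person selections from all 11: C(11,4) = 330.
Selections missing a whole group: no Democrats → C(4,4) = 1; no independents → C(7,4) = 35.
Both groups omitted at once is impossible, so 330 − 36 = 294.

294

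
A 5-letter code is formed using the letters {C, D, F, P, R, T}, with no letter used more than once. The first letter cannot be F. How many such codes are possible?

600

The first letter has 6−1 = 5 choices (anything except F).
The remaining 4 letters are filled from the other 5 symbols without repetition: 5 × 4 × 3 × 2 = 120.
Total: 5 × 120 = 600.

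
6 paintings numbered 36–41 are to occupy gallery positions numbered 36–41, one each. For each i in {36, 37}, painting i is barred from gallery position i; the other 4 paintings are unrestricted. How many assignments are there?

504

Let Aᵢ (for i ∈ {36, 37}) be the placements that put painting i in its forbidden gallery position. Any j of these fix j positions, leaving (6−j)! ways to fill the rest, and there are C(2,j) ways to pick which j.
By inclusion–exclusion, the number of valid placements is Σ_{j=0}^{2} (−1)^j C(2,j)·(6−j)!.
Computing: 720 − 240 + 24 = 504.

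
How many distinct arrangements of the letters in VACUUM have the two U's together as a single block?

120

Treat the 2 copies of U as a single block. The multiset to arrange is then {UU, A, C, M, V}, 5 items in all.
All 5 items are distinct, so there are (5)! = 120 arrangements.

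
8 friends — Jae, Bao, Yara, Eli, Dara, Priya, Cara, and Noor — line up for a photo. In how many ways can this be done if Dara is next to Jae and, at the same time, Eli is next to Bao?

Treat {Dara,Jae} as one block (2 orders) and {Eli,Bao} as another (2 orders).
That leaves 6 units to arrange: 2 × 2 × 6! = 4 × 720 = 2880.

2880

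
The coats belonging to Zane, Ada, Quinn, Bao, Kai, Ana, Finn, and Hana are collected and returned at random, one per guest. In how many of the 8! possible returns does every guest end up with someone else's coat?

This is the derangement count D_8: permutations of 8 items with no fixed point.
By inclusion–exclusion this is Σ_{j=0}^{8} (−1)^j C(8,j)·(8−j)!.
Computing: 40320 − 40320 + 20160 − 6720 + 1680 − 336 + 56 − 8 + 1 = 14833.

14833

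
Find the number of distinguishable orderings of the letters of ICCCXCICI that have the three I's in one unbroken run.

Treat the 3 copies of I as a single block. The multiset to arrange is then {III, C, C, C, C, C, X}, 7 items in all.
That gives (7)!/(5!) = 42 arrangements.

42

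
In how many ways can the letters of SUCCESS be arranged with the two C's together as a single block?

Treat the 2 copies of C as a single block. The multiset to arrange is then {CC, E, S, S, S, U}, 6 items in all.
That gives (6)!/(3!) = 120 arrangements.

120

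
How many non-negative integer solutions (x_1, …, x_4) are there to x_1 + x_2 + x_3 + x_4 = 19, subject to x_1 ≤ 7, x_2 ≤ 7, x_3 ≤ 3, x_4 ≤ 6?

Without the upper bounds there are C(22,3) = 1540 ways to split 19 among 4 variables.
Subtract solutions that violate a single cap (substitute x_i' = x_i − (cap_i+1)): x_1 ≥ 8 gives C(14,3) = 364; x_2 ≥ 8 gives C(14,3) = 364; x_3 ≥ 4 gives C(18,3) = 816; x_4 ≥ 7 gives C(15,3) = 455. Together 1999.
Add back pairs where two caps are both exceeded: 20 + 120 + 35 + 120 + 35 + 165 = 495.
Subtract triples: 0 + 0 + 1 + 1 = 2.
By inclusion–exclusion the count is 1540 − 1999 + 495 − 2 = 34.

34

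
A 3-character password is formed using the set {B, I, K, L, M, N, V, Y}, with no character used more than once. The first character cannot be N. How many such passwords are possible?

294

The first character has 8−1 = 7 choices (anything except N).
The remaining 2 characters are filled from the other 7 symbols without repetition: 7 × 6 = 42.
Total: 7 × 42 = 294.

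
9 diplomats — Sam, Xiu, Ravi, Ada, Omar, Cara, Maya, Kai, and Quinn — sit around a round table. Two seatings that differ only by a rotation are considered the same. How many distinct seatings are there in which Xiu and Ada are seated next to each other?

Treat {Xiu, Ada} as one unit (2 internal orders) and seat the resulting 8 units around the table: (7)! circular arrangements.
So 2 × (7)! = 2 × 5040 = 10080.

10080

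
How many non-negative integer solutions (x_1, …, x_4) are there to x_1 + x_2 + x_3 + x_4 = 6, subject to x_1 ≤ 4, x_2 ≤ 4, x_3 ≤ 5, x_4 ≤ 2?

55

By stars and bars, unrestricted non-negative solutions to x_1+…+x_4 = 6 number C(6+3,3) = 84.
Subtract solutions that violate a single cap (substitute x_i' = x_i − (cap_i+1)): x_1 ≥ 5 gives C(4,3) = 4; x_2 ≥ 5 gives C(4,3) = 4; x_3 ≥ 6 gives C(3,3) = 1; x_4 ≥ 3 gives C(6,3) = 20. Together 29.
No two caps can be exceeded simultaneously, so the pair terms are all 0.
By inclusion–exclusion the count is 84 − 29 + 0 = 55.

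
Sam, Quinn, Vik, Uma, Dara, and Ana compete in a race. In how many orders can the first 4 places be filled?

360

This is an ordered selection of 4 from 6: P(6,4).
That gives 6 × 5 × 4 × 3 = 360.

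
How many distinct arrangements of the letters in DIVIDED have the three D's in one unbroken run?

Treat the 3 copies of D as a single block. The multiset to arrange is then {DDD, E, I, I, V}, 5 items in all.
That gives (5)!/(2!) = 60 arrangements.

60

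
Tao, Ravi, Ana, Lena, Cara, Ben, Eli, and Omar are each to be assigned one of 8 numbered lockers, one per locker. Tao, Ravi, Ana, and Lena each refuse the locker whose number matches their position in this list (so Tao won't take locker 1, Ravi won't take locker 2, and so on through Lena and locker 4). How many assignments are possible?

Let Aᵢ (for 1 ≤ i ≤ 4) be the placements that put person i in their forbidden locker. Any j of these fix j positions, leaving (8−j)! ways to fill the rest, and there are C(4,j) ways to pick which j.
By inclusion–exclusion, the number of valid placements is Σ_{j=0}^{4} (−1)^j C(4,j)·(8−j)!.
Computing: 40320 − 20160 + 4320 − 480 + 24 = 24024.

24024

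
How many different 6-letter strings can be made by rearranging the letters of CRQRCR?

60

CRQRCR has 6 letters with C appearing twice and R appearing 3 times.
Dividing 6! = 720 by 3!·2! = 12 for the repeated letters gives 60.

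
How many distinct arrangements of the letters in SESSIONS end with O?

210

With the last slot taken by O, it remains to arrange the other 7 letters (SESSINS).
Those 7 letters have S appearing 4 times, giving (7)!/(4!) = 210.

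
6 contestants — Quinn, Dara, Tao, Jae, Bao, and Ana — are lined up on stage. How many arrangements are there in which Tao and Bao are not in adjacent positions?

There are 6! = 720 arrangements in all. If Tao and Bao are adjacent, merging them into one block gives 2·(5)! = 240 arrangements.
Complementary counting: 720 − 240 = 480.

480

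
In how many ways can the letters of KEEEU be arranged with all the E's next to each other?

6

Treat the 3 copies of E as a single block. The multiset to arrange is then {EEE, K, U}, 3 items in all.
All 3 items are distinct, so there are (3)! = 6 arrangements.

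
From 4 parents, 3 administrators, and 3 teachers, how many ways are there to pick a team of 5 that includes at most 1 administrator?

Split by how many administrators are chosen (0 through 1).
Sum: C(3,0)·C(7,5) + C(3,1)·C(7,4) = 21 + 105 = 126.

126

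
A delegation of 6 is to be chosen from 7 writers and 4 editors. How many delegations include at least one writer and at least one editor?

With no constraint there are C(11,6) = 462 possible selections.
Subtract selections that omit an entire group: no writers → C(4,6) = 0; no editors → C(7,6) = 7.
Both groups omitted at once is impossible, so 462 − 7 = 455.

455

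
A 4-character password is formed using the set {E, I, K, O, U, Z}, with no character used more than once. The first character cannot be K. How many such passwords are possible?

The first character has 6−1 = 5 choices (anything except K).
The remaining 3 characters are filled from the other 5 symbols without repetition: 5 × 4 × 3 = 60.
Total: 5 × 60 = 300.

300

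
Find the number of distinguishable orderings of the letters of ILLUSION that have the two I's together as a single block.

2520

Treat the 2 copies of I as a single block. The multiset to arrange is then {II, L, L, N, O, S, U}, 7 items in all.
That gives (7)!/(2!) = 2520 arrangements.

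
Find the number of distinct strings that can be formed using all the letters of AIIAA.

10

AIIAA has 5 letters with A appearing 3 times and I appearing twice.
So there are 5! / (3!·2!) = 10 distinguishable arrangements.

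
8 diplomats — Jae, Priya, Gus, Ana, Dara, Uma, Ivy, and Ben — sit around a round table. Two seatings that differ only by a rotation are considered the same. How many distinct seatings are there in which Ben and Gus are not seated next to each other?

Without the restriction there are (7)! = 5040 seatings.
Those with Ben next to Gus: fuse the pair into one unit and seat 7 units around a circle — 2·(6)! = 1440.
Subtracting, 5040 − 1440 = 3600.

3600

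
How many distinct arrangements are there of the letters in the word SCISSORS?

1680

Letter multiplicities in SCISSORS: C×1, I×1, O×1, R×1, S×4.
So there are 8! / (4!) = 1680 distinguishable arrangements.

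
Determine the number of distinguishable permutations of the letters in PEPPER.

60

PEPPER has 6 letters with E appearing twice and P appearing 3 times.
Dividing 6! = 720 by 3!·2! = 12 for the repeated letters gives 60.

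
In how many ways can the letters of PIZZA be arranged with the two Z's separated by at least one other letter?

36

There are 5!/(2!) = 60 arrangements of PIZZA in total.
Arrangements with the Z's together: treat ZZ as one letter, giving (4)! = 24.
Hence 60 − 24 = 36.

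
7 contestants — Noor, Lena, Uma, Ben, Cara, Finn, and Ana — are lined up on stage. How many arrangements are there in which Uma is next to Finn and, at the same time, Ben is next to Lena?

Treat {Uma,Finn} as one block (2 orders) and {Ben,Lena} as another (2 orders).
That leaves 5 units to arrange: 2 × 2 × 5! = 4 × 120 = 480.

480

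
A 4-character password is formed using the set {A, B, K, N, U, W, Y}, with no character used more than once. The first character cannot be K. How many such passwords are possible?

720

The first character has 7−1 = 6 choices (anything except K).
The remaining 3 characters are filled from the other 6 symbols without repetition: 6 × 5 × 4 = 120.
Total: 6 × 120 = 720.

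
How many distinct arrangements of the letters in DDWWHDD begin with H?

15

Fix H in the first position and arrange the remaining 6 letters.
Those 6 letters have D appearing 4 times and W appearing twice, giving (6)!/(4!·2!) = 15.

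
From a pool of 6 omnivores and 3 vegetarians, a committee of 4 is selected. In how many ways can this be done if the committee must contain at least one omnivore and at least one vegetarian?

111

Total 4-person selections from all 9: C(9,4) = 126.
Selections missing a whole group: no omnivores → C(3,4) = 0; no vegetarians → C(6,4) = 15.
Both groups omitted at once is impossible, so 126 − 15 = 111.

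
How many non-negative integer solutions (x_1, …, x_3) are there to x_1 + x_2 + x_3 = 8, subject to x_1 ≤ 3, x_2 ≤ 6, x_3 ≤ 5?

By stars and bars, unrestricted non-negative solutions to x_1+…+x_3 = 8 number C(8+2,2) = 45.
Subtract solutions that violate a single cap (substitute x_i' = x_i − (cap_i+1)): x_1 ≥ 4 gives C(6,2) = 15; x_2 ≥ 7 gives C(3,2) = 3; x_3 ≥ 6 gives C(4,2) = 6. Together 24.
No two caps can be exceeded simultaneously, so the pair terms are all 0.
By inclusion–exclusion the count is 45 − 24 + 0 = 21.

21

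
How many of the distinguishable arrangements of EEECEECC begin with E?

35

With the first slot taken by E, it remains to arrange the other 7 letters (EECEECC).
Those 7 letters have C appearing 3 times and E appearing 4 times, giving (7)!/(4!·3!) = 35.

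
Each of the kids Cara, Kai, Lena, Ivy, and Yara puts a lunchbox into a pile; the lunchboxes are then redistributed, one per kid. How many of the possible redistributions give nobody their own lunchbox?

This is the derangement count D_5: permutations of 5 items with no fixed point.
By inclusion–exclusion this is Σ_{j=0}^{5} (−1)^j C(5,j)·(5−j)!.
Computing: 120 − 120 + 60 − 20 + 5 − 1 = 44.

44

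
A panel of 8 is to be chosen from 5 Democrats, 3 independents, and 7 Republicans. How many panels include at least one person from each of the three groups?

Total 8-person selections from all 15: C(15,8) = 6435.
Selections missing a whole group: no Democrats → C(10,8) = 45; no independents → C(12,8) = 495; no Republicans → C(8,8) = 1.
Add back selections omitting two groups (i.e. drawn from a single group): C(5,8) + C(3,8) + C(7,8) = 0.
By inclusion–exclusion: 6435 − 541 + 0 = 5894.

5894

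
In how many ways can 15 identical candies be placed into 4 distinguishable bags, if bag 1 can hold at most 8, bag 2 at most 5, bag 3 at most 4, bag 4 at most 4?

75

By stars and bars, unrestricted non-negative solutions to x_1+…+x_4 = 15 number C(15+3,3) = 816.
Subtract solutions that violate a single cap (substitute x_i' = x_i − (cap_i+1)): x_1 ≥ 9 gives C(9,3) = 84; x_2 ≥ 6 gives C(12,3) = 220; x_3 ≥ 5 gives C(13,3) = 286; x_4 ≥ 5 gives C(13,3) = 286. Together 876.
Add back pairs where two caps are both exceeded: 1 + 4 + 4 + 35 + 35 + 56 = 135.
By inclusion–exclusion the count is 816 − 876 + 135 = 75.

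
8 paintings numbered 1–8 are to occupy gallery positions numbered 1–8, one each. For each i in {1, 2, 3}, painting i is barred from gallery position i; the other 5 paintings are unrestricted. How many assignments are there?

27240

Let Aᵢ (for i ∈ {1, 2, 3}) be the placements that put painting i in its forbidden gallery position. Any j of these fix j positions, leaving (8−j)! ways to fill the rest, and there are C(3,j) ways to pick which j.
By inclusion–exclusion, the number of valid placements is Σ_{j=0}^{3} (−1)^j C(3,j)·(8−j)!.
Computing: 40320 − 15120 + 2160 − 120 = 27240.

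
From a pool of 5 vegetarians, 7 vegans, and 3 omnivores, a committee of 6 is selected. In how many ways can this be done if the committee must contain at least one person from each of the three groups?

With no constraint there are C(15,6) = 5005 possible selections.
Selections missing a whole group: no vegetarians → C(10,6) = 210; no vegans → C(8,6) = 28; no omnivores → C(12,6) = 924.
Add back selections omitting two groups (i.e. drawn from a single group): C(5,6) + C(7,6) + C(3,6) = 7.
By inclusion–exclusion: 5005 − 1162 + 7 = 3850.

3850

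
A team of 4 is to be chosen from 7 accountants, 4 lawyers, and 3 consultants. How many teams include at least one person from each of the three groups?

With no constraint there are C(14,4) = 1001 possible selections.
Subtract selections that omit an entire group: no accountants → C(7,4) = 35; no lawyers → C(10,4) = 210; no consultants → C(11,4) = 330.
Add back selections omitting two groups (i.e. drawn from a single group): C(7,4) + C(4,4) + C(3,4) = 36.
By inclusion–exclusion: 1001 − 575 + 36 = 462.

462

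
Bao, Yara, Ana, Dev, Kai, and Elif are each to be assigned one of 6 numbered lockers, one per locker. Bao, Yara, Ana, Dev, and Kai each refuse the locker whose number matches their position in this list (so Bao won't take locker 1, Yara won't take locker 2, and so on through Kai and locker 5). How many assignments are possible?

309

Let Aᵢ (for 1 ≤ i ≤ 5) be the placements that put person i in their forbidden locker. Any j of these fix j positions, leaving (6−j)! ways to fill the rest, and there are C(5,j) ways to pick which j.
By inclusion–exclusion, the number of valid placements is Σ_{j=0}^{5} (−1)^j C(5,j)·(6−j)!.
Computing: 720 − 600 + 240 − 60 + 10 − 1 = 309.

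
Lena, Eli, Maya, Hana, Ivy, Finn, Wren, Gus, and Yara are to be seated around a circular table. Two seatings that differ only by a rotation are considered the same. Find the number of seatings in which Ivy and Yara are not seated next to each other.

All circular seatings of 9 people number (8)! = 40320.
Seatings with Ivy beside Yara: treat them as a block with 2 internal orders, giving 2 × (7)! = 10080.
Subtracting, 40320 − 10080 = 30240.

30240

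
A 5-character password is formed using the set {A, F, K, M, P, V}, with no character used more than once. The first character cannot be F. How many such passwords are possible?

600

The first character has 6−1 = 5 choices (anything except F).
The remaining 4 characters are filled from the other 5 symbols without repetition: 5 × 4 × 3 × 2 = 120.
Total: 5 × 120 = 600.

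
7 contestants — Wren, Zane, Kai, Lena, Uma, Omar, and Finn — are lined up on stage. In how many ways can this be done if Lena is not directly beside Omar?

3600

Of the 7! = 5040 arrangements, those with Lena and Omar adjacent number 2 × 6! = 1440 (treat the pair as a block with 2 internal orders).
Complementary counting: 5040 − 1440 = 3600.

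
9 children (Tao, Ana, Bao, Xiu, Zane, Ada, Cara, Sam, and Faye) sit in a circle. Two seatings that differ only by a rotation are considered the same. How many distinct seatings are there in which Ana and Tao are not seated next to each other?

30240

Without the restriction there are (8)! = 40320 seatings.
Seatings with Ana beside Tao: treat them as a block with 2 internal orders, giving 2 × (7)! = 10080.
Subtracting, 40320 − 10080 = 30240.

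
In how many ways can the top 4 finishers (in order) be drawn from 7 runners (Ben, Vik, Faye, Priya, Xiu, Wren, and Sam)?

840

There are 7 choices for 1st place, 6 for 2nd, and so on down to 4 for position 4.
That gives 7 × 6 × 5 × 4 = 840.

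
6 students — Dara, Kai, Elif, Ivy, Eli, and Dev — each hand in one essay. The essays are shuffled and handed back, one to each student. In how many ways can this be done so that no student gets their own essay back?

Let Aᵢ be the assignments in which student i gets their own essay. We want the size of the complement of A₁∪…∪A_6.
By inclusion–exclusion this is Σ_{j=0}^{6} (−1)^j C(6,j)·(6−j)!.
Computing: 720 − 720 + 360 − 120 + 30 − 6 + 1 = 265.

265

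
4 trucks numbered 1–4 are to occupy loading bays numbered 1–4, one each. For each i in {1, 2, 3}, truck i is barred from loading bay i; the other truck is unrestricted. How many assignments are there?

11

Let Aᵢ (for i ∈ {1, 2, 3}) be the placements that put truck i in its forbidden loading bay. Any j of these fix j positions, leaving (4−j)! ways to fill the rest, and there are C(3,j) ways to pick which j.
By inclusion–exclusion, the number of valid placements is Σ_{j=0}^{3} (−1)^j C(3,j)·(4−j)!.
Computing: 24 − 18 + 6 − 1 = 11.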